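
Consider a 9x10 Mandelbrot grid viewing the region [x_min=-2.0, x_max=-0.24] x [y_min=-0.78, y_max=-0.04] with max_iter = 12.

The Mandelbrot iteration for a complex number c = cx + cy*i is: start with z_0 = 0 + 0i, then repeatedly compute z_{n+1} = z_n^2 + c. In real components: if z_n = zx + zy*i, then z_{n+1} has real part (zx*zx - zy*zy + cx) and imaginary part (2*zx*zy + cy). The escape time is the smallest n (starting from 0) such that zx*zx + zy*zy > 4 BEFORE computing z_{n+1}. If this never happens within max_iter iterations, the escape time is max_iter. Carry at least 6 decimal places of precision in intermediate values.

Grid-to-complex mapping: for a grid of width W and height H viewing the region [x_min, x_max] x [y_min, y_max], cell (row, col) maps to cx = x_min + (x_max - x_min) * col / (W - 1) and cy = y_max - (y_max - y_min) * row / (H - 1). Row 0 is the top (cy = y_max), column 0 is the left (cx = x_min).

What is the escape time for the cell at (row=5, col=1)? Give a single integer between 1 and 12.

Answer: 3

Derivation:
z_0 = 0 + 0i, c = -1.7800 + -0.4511i
Iter 1: z = -1.7800 + -0.4511i, |z|^2 = 3.3719
Iter 2: z = 1.1849 + 1.1548i, |z|^2 = 2.7377
Iter 3: z = -1.7097 + 2.2856i, |z|^2 = 8.1471
Escaped at iteration 3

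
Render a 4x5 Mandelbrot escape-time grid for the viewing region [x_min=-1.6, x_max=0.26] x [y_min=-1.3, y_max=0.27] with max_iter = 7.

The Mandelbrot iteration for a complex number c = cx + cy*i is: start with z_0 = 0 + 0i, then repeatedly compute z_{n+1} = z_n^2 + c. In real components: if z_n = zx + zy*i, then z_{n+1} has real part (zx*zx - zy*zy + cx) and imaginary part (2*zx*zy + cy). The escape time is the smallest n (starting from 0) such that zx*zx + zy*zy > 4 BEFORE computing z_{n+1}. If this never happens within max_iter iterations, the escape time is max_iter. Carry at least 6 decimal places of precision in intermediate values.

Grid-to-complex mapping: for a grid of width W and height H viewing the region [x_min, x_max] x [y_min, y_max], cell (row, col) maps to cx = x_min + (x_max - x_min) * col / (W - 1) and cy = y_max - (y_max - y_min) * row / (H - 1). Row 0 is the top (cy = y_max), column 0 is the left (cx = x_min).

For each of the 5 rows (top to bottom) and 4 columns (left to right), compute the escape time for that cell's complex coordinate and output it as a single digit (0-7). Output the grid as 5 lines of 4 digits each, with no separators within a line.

Answer: 4777
6777
3577
2354
1232

Derivation:
(row=0, col=0): c = -1.6000 + 0.2700i → escape time 4
(row=0, col=1): c = -0.9800 + 0.2700i → escape time 7
(row=0, col=2): c = -0.3600 + 0.2700i → escape time 7
(row=0, col=3): c = 0.2600 + 0.2700i → escape time 7
(row=1, col=0): c = -1.6000 + -0.1225i → escape time 6
(row=1, col=1): c = -0.9800 + -0.1225i → escape time 7
(row=1, col=2): c = -0.3600 + -0.1225i → escape time 7
(row=1, col=3): c = 0.2600 + -0.1225i → escape time 7
(row=2, col=0): c = -1.6000 + -0.5150i → escape time 3
(row=2, col=1): c = -0.9800 + -0.5150i → escape time 5
(row=2, col=2): c = -0.3600 + -0.5150i → escape time 7
(row=2, col=3): c = 0.2600 + -0.5150i → escape time 7
(row=3, col=0): c = -1.6000 + -0.9075i → escape time 2
(row=3, col=1): c = -0.9800 + -0.9075i → escape time 3
(row=3, col=2): c = -0.3600 + -0.9075i → escape time 5
(row=3, col=3): c = 0.2600 + -0.9075i → escape time 4
(row=4, col=0): c = -1.6000 + -1.3000i → escape time 1
(row=4, col=1): c = -0.9800 + -1.3000i → escape time 2
(row=4, col=2): c = -0.3600 + -1.3000i → escape time 3
(row=4, col=3): c = 0.2600 + -1.3000i → escape time 2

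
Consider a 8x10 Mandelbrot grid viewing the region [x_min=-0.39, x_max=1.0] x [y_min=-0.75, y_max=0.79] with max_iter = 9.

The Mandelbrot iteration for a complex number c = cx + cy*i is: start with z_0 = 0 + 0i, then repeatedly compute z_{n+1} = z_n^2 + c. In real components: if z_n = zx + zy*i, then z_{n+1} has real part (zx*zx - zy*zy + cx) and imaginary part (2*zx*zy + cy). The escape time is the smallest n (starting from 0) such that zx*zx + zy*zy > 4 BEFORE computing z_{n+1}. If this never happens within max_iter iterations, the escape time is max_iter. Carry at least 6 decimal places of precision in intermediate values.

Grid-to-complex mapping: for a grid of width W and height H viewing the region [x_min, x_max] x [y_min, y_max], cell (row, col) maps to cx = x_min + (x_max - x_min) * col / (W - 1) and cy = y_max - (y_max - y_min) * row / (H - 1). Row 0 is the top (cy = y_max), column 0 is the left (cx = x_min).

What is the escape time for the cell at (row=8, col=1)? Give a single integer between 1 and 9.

z_0 = 0 + 0i, c = -0.1914 + -0.5789i
Iter 1: z = -0.1914 + -0.5789i, |z|^2 = 0.3718
Iter 2: z = -0.4899 + -0.3573i, |z|^2 = 0.3676
Iter 3: z = -0.0791 + -0.2289i, |z|^2 = 0.0586
Iter 4: z = -0.2376 + -0.5427i, |z|^2 = 0.3510
Iter 5: z = -0.4295 + -0.3211i, |z|^2 = 0.2876
Iter 6: z = -0.1100 + -0.3031i, |z|^2 = 0.1040
Iter 7: z = -0.2712 + -0.5122i, |z|^2 = 0.3359
Iter 8: z = -0.3802 + -0.3011i, |z|^2 = 0.2352

Answer: 9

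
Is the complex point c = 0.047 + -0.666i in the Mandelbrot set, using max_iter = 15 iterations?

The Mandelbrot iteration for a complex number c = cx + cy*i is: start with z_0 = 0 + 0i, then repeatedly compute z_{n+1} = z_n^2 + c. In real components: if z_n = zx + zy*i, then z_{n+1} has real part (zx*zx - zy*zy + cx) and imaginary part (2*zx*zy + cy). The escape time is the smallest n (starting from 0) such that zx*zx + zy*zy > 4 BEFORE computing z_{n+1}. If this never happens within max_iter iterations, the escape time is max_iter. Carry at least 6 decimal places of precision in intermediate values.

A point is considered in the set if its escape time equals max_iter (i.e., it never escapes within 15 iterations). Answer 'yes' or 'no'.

Answer: yes

Derivation:
z_0 = 0 + 0i, c = 0.0470 + -0.6660i
Iter 1: z = 0.0470 + -0.6660i, |z|^2 = 0.4458
Iter 2: z = -0.3943 + -0.7286i, |z|^2 = 0.6864
Iter 3: z = -0.3284 + -0.0914i, |z|^2 = 0.1162
Iter 4: z = 0.1465 + -0.6060i, |z|^2 = 0.3887
Iter 5: z = -0.2988 + -0.8435i, |z|^2 = 0.8008
Iter 6: z = -0.5753 + -0.1619i, |z|^2 = 0.3571
Iter 7: z = 0.3517 + -0.4797i, |z|^2 = 0.3538
Iter 8: z = -0.0594 + -1.0034i, |z|^2 = 1.0104
Iter 9: z = -0.9563 + -0.5468i, |z|^2 = 1.2135
Iter 10: z = 0.6626 + 0.3798i, |z|^2 = 0.5833
Iter 11: z = 0.3419 + -0.1627i, |z|^2 = 0.1434
Iter 12: z = 0.1374 + -0.7773i, |z|^2 = 0.6230
Iter 13: z = -0.5383 + -0.8796i, |z|^2 = 1.0634
Iter 14: z = -0.4369 + 0.2809i, |z|^2 = 0.2698
Did not escape in 15 iterations → in set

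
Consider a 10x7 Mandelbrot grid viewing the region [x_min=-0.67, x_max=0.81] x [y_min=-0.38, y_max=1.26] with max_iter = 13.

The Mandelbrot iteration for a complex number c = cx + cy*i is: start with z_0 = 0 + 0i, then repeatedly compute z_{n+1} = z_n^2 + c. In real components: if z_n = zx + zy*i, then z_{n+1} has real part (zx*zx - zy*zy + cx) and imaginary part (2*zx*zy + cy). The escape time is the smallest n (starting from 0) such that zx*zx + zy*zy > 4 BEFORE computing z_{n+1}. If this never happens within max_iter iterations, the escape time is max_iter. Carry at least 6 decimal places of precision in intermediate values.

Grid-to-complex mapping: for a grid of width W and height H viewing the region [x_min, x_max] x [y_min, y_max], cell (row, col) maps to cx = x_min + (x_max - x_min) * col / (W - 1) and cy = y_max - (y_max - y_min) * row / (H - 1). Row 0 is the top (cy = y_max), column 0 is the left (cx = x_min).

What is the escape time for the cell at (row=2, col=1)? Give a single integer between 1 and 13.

Answer: 7

Derivation:
z_0 = 0 + 0i, c = -0.5056 + 0.7133i
Iter 1: z = -0.5056 + 0.7133i, |z|^2 = 0.7644
Iter 2: z = -0.7588 + -0.0079i, |z|^2 = 0.5759
Iter 3: z = 0.0702 + 0.7254i, |z|^2 = 0.5311
Iter 4: z = -1.0268 + 0.8151i, |z|^2 = 1.7187
Iter 5: z = -0.1157 + -0.9606i, |z|^2 = 0.9362
Iter 6: z = -1.4149 + 0.9357i, |z|^2 = 2.8776
Iter 7: z = 0.6210 + -1.9346i, |z|^2 = 4.1282
Escaped at iteration 7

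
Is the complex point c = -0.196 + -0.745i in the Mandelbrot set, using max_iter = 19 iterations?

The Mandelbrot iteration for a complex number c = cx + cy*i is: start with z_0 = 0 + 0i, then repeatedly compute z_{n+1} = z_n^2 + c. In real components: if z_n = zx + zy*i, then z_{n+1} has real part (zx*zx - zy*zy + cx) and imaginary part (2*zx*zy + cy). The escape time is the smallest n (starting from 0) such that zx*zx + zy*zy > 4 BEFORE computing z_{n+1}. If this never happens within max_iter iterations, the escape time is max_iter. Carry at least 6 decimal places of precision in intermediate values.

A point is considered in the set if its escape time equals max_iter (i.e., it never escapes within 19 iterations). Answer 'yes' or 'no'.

Answer: yes

Derivation:
z_0 = 0 + 0i, c = -0.1960 + -0.7450i
Iter 1: z = -0.1960 + -0.7450i, |z|^2 = 0.5934
Iter 2: z = -0.7126 + -0.4530i, |z|^2 = 0.7130
Iter 3: z = 0.1066 + -0.0994i, |z|^2 = 0.0213
Iter 4: z = -0.1945 + -0.7662i, |z|^2 = 0.6249
Iter 5: z = -0.7452 + -0.4469i, |z|^2 = 0.7551
Iter 6: z = 0.1596 + -0.0789i, |z|^2 = 0.0317
Iter 7: z = -0.1767 + -0.7702i, |z|^2 = 0.6244
Iter 8: z = -0.7579 + -0.4728i, |z|^2 = 0.7980
Iter 9: z = 0.1550 + -0.0283i, |z|^2 = 0.0248
Iter 10: z = -0.1728 + -0.7538i, |z|^2 = 0.5980
Iter 11: z = -0.7343 + -0.4845i, |z|^2 = 0.7740
Iter 12: z = 0.1085 + -0.0334i, |z|^2 = 0.0129
Iter 13: z = -0.1853 + -0.7522i, |z|^2 = 0.6002
Iter 14: z = -0.7275 + -0.4662i, |z|^2 = 0.7466
Iter 15: z = 0.1160 + -0.0667i, |z|^2 = 0.0179
Iter 16: z = -0.1870 + -0.7605i, |z|^2 = 0.6133
Iter 17: z = -0.7394 + -0.4606i, |z|^2 = 0.7588
Iter 18: z = 0.1385 + -0.0639i, |z|^2 = 0.0233
Did not escape in 19 iterations → in set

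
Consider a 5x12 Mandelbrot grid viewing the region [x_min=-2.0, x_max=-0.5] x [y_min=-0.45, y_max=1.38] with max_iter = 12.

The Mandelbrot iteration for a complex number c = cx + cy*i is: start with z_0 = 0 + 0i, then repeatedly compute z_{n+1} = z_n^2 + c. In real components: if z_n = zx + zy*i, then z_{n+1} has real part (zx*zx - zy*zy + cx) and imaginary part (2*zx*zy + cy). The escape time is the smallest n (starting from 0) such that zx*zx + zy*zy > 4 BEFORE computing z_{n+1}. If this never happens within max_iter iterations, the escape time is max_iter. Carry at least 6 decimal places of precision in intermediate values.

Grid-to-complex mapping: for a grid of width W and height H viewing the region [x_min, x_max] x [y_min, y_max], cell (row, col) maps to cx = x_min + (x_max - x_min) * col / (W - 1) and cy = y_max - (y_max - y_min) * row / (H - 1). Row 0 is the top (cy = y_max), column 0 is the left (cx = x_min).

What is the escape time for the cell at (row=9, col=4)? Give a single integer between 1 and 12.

z_0 = 0 + 0i, c = -0.5000 + -0.1173i
Iter 1: z = -0.5000 + -0.1173i, |z|^2 = 0.2638
Iter 2: z = -0.2638 + 0.0000i, |z|^2 = 0.0696
Iter 3: z = -0.4304 + -0.1173i, |z|^2 = 0.1990
Iter 4: z = -0.3285 + -0.0163i, |z|^2 = 0.1082
Iter 5: z = -0.3924 + -0.1066i, |z|^2 = 0.1653
Iter 6: z = -0.3574 + -0.0337i, |z|^2 = 0.1289
Iter 7: z = -0.3734 + -0.0932i, |z|^2 = 0.1481
Iter 8: z = -0.3693 + -0.0477i, |z|^2 = 0.1386
Iter 9: z = -0.3659 + -0.0821i, |z|^2 = 0.1406
Iter 10: z = -0.3728 + -0.0572i, |z|^2 = 0.1423
Iter 11: z = -0.3643 + -0.0746i, |z|^2 = 0.1383

Answer: 12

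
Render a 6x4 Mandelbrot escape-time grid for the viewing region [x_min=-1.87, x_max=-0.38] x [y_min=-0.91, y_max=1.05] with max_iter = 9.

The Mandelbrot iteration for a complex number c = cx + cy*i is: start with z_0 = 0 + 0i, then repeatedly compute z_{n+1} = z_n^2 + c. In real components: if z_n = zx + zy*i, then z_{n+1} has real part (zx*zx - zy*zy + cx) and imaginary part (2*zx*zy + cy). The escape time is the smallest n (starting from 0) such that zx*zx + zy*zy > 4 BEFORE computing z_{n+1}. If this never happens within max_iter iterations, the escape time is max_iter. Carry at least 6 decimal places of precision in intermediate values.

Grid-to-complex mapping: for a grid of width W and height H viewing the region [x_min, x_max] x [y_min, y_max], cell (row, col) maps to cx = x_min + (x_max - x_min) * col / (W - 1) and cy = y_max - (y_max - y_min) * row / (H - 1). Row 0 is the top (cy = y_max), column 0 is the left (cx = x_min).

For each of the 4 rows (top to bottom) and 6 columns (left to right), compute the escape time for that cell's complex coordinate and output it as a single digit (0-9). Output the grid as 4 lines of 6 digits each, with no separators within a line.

Answer: 123334
349799
458999
133345

Derivation:
(row=0, col=0): c = -1.8700 + 1.0500i → escape time 1
(row=0, col=1): c = -1.5720 + 1.0500i → escape time 2
(row=0, col=2): c = -1.2740 + 1.0500i → escape time 3
(row=0, col=3): c = -0.9760 + 1.0500i → escape time 3
(row=0, col=4): c = -0.6780 + 1.0500i → escape time 3
(row=0, col=5): c = -0.3800 + 1.0500i → escape time 4
(row=1, col=0): c = -1.8700 + 0.3967i → escape time 3
(row=1, col=1): c = -1.5720 + 0.3967i → escape time 4
(row=1, col=2): c = -1.2740 + 0.3967i → escape time 9
(row=1, col=3): c = -0.9760 + 0.3967i → escape time 7
(row=1, col=4): c = -0.6780 + 0.3967i → escape time 9
(row=1, col=5): c = -0.3800 + 0.3967i → escape time 9
(row=2, col=0): c = -1.8700 + -0.2567i → escape time 4
(row=2, col=1): c = -1.5720 + -0.2567i → escape time 5
(row=2, col=2): c = -1.2740 + -0.2567i → escape time 8
(row=2, col=3): c = -0.9760 + -0.2567i → escape time 9
(row=2, col=4): c = -0.6780 + -0.2567i → escape time 9
(row=2, col=5): c = -0.3800 + -0.2567i → escape time 9
(row=3, col=0): c = -1.8700 + -0.9100i → escape time 1
(row=3, col=1): c = -1.5720 + -0.9100i → escape time 3
(row=3, col=2): c = -1.2740 + -0.9100i → escape time 3
(row=3, col=3): c = -0.9760 + -0.9100i → escape time 3
(row=3, col=4): c = -0.6780 + -0.9100i → escape time 4
(row=3, col=5): c = -0.3800 + -0.9100i → escape time 5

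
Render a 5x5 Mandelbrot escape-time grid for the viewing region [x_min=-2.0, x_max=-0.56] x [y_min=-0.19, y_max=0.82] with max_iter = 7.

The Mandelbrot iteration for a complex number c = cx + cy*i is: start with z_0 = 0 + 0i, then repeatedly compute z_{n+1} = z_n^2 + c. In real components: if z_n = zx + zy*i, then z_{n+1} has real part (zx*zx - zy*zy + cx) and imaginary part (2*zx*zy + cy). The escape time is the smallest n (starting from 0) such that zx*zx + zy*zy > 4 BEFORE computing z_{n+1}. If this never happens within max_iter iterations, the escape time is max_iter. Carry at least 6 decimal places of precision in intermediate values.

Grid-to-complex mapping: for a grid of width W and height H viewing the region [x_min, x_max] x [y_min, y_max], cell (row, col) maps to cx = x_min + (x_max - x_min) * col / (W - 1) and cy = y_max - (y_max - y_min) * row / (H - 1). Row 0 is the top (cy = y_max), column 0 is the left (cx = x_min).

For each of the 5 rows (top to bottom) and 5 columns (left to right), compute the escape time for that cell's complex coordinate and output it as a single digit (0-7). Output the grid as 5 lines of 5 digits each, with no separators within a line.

(row=0, col=0): c = -2.0000 + 0.8200i → escape time 1
(row=0, col=1): c = -1.6400 + 0.8200i → escape time 3
(row=0, col=2): c = -1.2800 + 0.8200i → escape time 3
(row=0, col=3): c = -0.9200 + 0.8200i → escape time 3
(row=0, col=4): c = -0.5600 + 0.8200i → escape time 4
(row=1, col=0): c = -2.0000 + 0.5675i → escape time 1
(row=1, col=1): c = -1.6400 + 0.5675i → escape time 3
(row=1, col=2): c = -1.2800 + 0.5675i → escape time 3
(row=1, col=3): c = -0.9200 + 0.5675i → escape time 5
(row=1, col=4): c = -0.5600 + 0.5675i → escape time 7
(row=2, col=0): c = -2.0000 + 0.3150i → escape time 1
(row=2, col=1): c = -1.6400 + 0.3150i → escape time 4
(row=2, col=2): c = -1.2800 + 0.3150i → escape time 7
(row=2, col=3): c = -0.9200 + 0.3150i → escape time 7
(row=2, col=4): c = -0.5600 + 0.3150i → escape time 7
(row=3, col=0): c = -2.0000 + 0.0625i → escape time 1
(row=3, col=1): c = -1.6400 + 0.0625i → escape time 6
(row=3, col=2): c = -1.2800 + 0.0625i → escape time 7
(row=3, col=3): c = -0.9200 + 0.0625i → escape time 7
(row=3, col=4): c = -0.5600 + 0.0625i → escape time 7
(row=4, col=0): c = -2.0000 + -0.1900i → escape time 1
(row=4, col=1): c = -1.6400 + -0.1900i → escape time 5
(row=4, col=2): c = -1.2800 + -0.1900i → escape time 7
(row=4, col=3): c = -0.9200 + -0.1900i → escape time 7
(row=4, col=4): c = -0.5600 + -0.1900i → escape time 7

Answer: 13334
13357
14777
16777
15777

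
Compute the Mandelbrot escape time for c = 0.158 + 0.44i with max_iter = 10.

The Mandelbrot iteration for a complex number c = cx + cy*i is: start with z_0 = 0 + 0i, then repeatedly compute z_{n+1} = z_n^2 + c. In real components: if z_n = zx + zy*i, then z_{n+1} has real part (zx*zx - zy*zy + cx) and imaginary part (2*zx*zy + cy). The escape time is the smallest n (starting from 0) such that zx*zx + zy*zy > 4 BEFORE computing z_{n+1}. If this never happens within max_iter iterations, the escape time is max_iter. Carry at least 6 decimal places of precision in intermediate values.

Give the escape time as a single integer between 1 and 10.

z_0 = 0 + 0i, c = 0.1580 + 0.4400i
Iter 1: z = 0.1580 + 0.4400i, |z|^2 = 0.2186
Iter 2: z = -0.0106 + 0.5790i, |z|^2 = 0.3354
Iter 3: z = -0.1772 + 0.4277i, |z|^2 = 0.2143
Iter 4: z = 0.0065 + 0.2885i, |z|^2 = 0.0832
Iter 5: z = 0.0748 + 0.4437i, |z|^2 = 0.2025
Iter 6: z = -0.0333 + 0.5064i, |z|^2 = 0.2576
Iter 7: z = -0.0973 + 0.4063i, |z|^2 = 0.1745
Iter 8: z = 0.0024 + 0.3609i, |z|^2 = 0.1303
Iter 9: z = 0.0278 + 0.4417i, |z|^2 = 0.1959

Answer: 10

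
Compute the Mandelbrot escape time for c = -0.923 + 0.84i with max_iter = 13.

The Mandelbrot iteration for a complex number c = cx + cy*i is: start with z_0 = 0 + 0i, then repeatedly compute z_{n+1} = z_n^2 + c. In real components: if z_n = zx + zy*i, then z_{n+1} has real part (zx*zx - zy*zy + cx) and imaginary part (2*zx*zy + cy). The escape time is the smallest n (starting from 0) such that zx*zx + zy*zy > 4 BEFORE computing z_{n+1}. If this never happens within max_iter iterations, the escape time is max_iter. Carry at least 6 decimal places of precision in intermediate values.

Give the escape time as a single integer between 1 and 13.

z_0 = 0 + 0i, c = -0.9230 + 0.8400i
Iter 1: z = -0.9230 + 0.8400i, |z|^2 = 1.5575
Iter 2: z = -0.7767 + -0.7106i, |z|^2 = 1.1082
Iter 3: z = -0.8248 + 1.9439i, |z|^2 = 4.4589
Escaped at iteration 3

Answer: 3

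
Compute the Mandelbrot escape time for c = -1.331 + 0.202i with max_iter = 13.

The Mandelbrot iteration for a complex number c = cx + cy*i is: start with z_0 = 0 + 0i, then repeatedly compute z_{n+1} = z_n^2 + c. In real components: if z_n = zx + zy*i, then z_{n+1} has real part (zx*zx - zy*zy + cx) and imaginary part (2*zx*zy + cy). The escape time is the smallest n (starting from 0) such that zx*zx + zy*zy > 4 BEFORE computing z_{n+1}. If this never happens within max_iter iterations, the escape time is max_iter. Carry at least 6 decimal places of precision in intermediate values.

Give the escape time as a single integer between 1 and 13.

z_0 = 0 + 0i, c = -1.3310 + 0.2020i
Iter 1: z = -1.3310 + 0.2020i, |z|^2 = 1.8124
Iter 2: z = 0.3998 + -0.3357i, |z|^2 = 0.2725
Iter 3: z = -1.2839 + -0.0664i, |z|^2 = 1.6528
Iter 4: z = 0.3130 + 0.3725i, |z|^2 = 0.2368
Iter 5: z = -1.3718 + 0.4352i, |z|^2 = 2.0713
Iter 6: z = 0.3615 + -0.9921i, |z|^2 = 1.1149
Iter 7: z = -2.1845 + -0.5152i, |z|^2 = 5.0376
Escaped at iteration 7

Answer: 7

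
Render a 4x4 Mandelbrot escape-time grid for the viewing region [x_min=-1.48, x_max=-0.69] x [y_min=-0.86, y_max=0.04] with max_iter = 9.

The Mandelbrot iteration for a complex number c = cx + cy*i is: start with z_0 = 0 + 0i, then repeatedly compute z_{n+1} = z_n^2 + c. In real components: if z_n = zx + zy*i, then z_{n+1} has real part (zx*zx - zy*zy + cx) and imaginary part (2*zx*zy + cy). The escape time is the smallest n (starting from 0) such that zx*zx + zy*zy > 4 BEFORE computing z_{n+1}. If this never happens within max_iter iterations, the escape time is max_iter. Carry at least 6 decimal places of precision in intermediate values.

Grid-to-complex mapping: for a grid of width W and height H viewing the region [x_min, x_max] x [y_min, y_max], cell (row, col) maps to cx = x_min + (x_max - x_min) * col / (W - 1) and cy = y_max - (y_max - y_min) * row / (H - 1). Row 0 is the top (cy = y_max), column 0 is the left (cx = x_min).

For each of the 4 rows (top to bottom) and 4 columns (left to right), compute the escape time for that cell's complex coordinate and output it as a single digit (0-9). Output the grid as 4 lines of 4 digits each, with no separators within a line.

Answer: 9999
5999
3457
3334

Derivation:
(row=0, col=0): c = -1.4800 + 0.0400i → escape time 9
(row=0, col=1): c = -1.2167 + 0.0400i → escape time 9
(row=0, col=2): c = -0.9533 + 0.0400i → escape time 9
(row=0, col=3): c = -0.6900 + 0.0400i → escape time 9
(row=1, col=0): c = -1.4800 + -0.2600i → escape time 5
(row=1, col=1): c = -1.2167 + -0.2600i → escape time 9
(row=1, col=2): c = -0.9533 + -0.2600i → escape time 9
(row=1, col=3): c = -0.6900 + -0.2600i → escape time 9
(row=2, col=0): c = -1.4800 + -0.5600i → escape time 3
(row=2, col=1): c = -1.2167 + -0.5600i → escape time 4
(row=2, col=2): c = -0.9533 + -0.5600i → escape time 5
(row=2, col=3): c = -0.6900 + -0.5600i → escape time 7
(row=3, col=0): c = -1.4800 + -0.8600i → escape time 3
(row=3, col=1): c = -1.2167 + -0.8600i → escape time 3
(row=3, col=2): c = -0.9533 + -0.8600i → escape time 3
(row=3, col=3): c = -0.6900 + -0.8600i → escape time 4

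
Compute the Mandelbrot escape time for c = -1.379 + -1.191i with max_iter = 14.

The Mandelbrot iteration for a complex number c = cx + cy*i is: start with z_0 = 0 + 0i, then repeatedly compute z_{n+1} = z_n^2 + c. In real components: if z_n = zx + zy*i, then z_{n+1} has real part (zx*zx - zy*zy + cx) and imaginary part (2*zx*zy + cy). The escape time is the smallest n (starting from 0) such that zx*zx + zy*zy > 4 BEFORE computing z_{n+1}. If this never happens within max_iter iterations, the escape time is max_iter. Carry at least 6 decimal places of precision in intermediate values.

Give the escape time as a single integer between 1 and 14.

Answer: 2

Derivation:
z_0 = 0 + 0i, c = -1.3790 + -1.1910i
Iter 1: z = -1.3790 + -1.1910i, |z|^2 = 3.3201
Iter 2: z = -0.8958 + 2.0938i, |z|^2 = 5.1864
Escaped at iteration 2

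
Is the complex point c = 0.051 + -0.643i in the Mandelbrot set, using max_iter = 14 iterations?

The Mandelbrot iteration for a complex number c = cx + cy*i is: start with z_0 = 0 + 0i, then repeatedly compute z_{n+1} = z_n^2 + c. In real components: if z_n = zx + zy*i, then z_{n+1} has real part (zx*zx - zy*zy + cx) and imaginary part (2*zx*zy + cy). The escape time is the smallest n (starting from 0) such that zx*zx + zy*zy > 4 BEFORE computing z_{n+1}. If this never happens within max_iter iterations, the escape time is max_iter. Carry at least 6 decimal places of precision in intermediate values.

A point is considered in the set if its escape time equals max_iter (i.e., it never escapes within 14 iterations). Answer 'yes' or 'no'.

z_0 = 0 + 0i, c = 0.0510 + -0.6430i
Iter 1: z = 0.0510 + -0.6430i, |z|^2 = 0.4161
Iter 2: z = -0.3598 + -0.7086i, |z|^2 = 0.6316
Iter 3: z = -0.3216 + -0.1330i, |z|^2 = 0.1211
Iter 4: z = 0.1367 + -0.5574i, |z|^2 = 0.3294
Iter 5: z = -0.2410 + -0.7954i, |z|^2 = 0.6908
Iter 6: z = -0.5236 + -0.2595i, |z|^2 = 0.3415
Iter 7: z = 0.2578 + -0.3712i, |z|^2 = 0.2043
Iter 8: z = -0.0203 + -0.8344i, |z|^2 = 0.6966
Iter 9: z = -0.6448 + -0.6091i, |z|^2 = 0.7868
Iter 10: z = 0.0958 + 0.1425i, |z|^2 = 0.0295
Iter 11: z = 0.0399 + -0.6157i, |z|^2 = 0.3807
Iter 12: z = -0.3265 + -0.6921i, |z|^2 = 0.5856
Iter 13: z = -0.3214 + -0.1911i, |z|^2 = 0.1398
Did not escape in 14 iterations → in set

Answer: yes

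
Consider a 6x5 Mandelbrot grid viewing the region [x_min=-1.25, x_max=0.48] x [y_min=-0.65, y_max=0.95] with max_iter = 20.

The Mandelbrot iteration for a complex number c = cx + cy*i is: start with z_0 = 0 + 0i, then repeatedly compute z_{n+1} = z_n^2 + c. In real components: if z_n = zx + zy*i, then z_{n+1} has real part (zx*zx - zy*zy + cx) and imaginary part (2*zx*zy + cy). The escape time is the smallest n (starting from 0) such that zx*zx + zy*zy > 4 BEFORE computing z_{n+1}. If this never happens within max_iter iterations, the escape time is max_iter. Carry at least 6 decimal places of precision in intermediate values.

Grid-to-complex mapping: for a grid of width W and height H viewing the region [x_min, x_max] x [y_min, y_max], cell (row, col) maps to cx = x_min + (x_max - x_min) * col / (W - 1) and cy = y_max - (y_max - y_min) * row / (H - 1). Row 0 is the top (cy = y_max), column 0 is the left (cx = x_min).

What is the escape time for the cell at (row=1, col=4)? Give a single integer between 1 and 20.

Answer: 20

Derivation:
z_0 = 0 + 0i, c = 0.1340 + 0.5500i
Iter 1: z = 0.1340 + 0.5500i, |z|^2 = 0.3205
Iter 2: z = -0.1505 + 0.6974i, |z|^2 = 0.5090
Iter 3: z = -0.3297 + 0.3400i, |z|^2 = 0.2243
Iter 4: z = 0.1271 + 0.3258i, |z|^2 = 0.1223
Iter 5: z = 0.0440 + 0.6328i, |z|^2 = 0.4024
Iter 6: z = -0.2645 + 0.6057i, |z|^2 = 0.4368
Iter 7: z = -0.1629 + 0.2296i, |z|^2 = 0.0792
Iter 8: z = 0.1078 + 0.4752i, |z|^2 = 0.2374
Iter 9: z = -0.0802 + 0.6525i, |z|^2 = 0.4322
Iter 10: z = -0.2853 + 0.4454i, |z|^2 = 0.2797
Iter 11: z = 0.0171 + 0.2959i, |z|^2 = 0.0878
Iter 12: z = 0.0468 + 0.5601i, |z|^2 = 0.3159
Iter 13: z = -0.1775 + 0.6024i, |z|^2 = 0.3944
Iter 14: z = -0.1973 + 0.3361i, |z|^2 = 0.1519
Iter 15: z = 0.0600 + 0.4173i, |z|^2 = 0.1778
Iter 16: z = -0.0366 + 0.6000i, |z|^2 = 0.3614
Iter 17: z = -0.2247 + 0.5061i, |z|^2 = 0.3066
Iter 18: z = -0.0716 + 0.3225i, |z|^2 = 0.1092
Iter 19: z = 0.0351 + 0.5038i, |z|^2 = 0.2550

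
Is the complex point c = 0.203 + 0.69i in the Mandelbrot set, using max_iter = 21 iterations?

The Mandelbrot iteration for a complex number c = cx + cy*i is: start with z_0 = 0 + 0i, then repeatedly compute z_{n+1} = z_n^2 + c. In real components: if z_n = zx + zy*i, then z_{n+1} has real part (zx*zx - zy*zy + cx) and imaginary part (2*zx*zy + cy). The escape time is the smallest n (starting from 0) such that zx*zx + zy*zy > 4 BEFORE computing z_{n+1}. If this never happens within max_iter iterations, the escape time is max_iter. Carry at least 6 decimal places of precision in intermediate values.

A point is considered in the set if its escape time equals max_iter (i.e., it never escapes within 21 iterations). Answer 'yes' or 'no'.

z_0 = 0 + 0i, c = 0.2030 + 0.6900i
Iter 1: z = 0.2030 + 0.6900i, |z|^2 = 0.5173
Iter 2: z = -0.2319 + 0.9701i, |z|^2 = 0.9949
Iter 3: z = -0.6844 + 0.2401i, |z|^2 = 0.5260
Iter 4: z = 0.6138 + 0.3614i, |z|^2 = 0.5073
Iter 5: z = 0.4491 + 1.1336i, |z|^2 = 1.4868
Iter 6: z = -0.8804 + 1.7082i, |z|^2 = 3.6932
Iter 7: z = -1.9399 + -2.3179i, |z|^2 = 9.1361
Escaped at iteration 7

Answer: no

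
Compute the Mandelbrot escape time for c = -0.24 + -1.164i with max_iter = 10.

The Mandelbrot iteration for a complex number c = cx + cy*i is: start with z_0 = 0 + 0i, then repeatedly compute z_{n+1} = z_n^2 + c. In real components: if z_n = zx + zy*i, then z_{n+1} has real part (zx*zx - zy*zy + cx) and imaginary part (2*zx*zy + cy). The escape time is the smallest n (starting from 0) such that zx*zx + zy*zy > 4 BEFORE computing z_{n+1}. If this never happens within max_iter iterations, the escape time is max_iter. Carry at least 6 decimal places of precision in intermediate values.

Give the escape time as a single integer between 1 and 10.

Answer: 4

Derivation:
z_0 = 0 + 0i, c = -0.2400 + -1.1640i
Iter 1: z = -0.2400 + -1.1640i, |z|^2 = 1.4125
Iter 2: z = -1.5373 + -0.6053i, |z|^2 = 2.7296
Iter 3: z = 1.7569 + 0.6970i, |z|^2 = 3.5725
Iter 4: z = 2.3610 + 1.2851i, |z|^2 = 7.2256
Escaped at iteration 4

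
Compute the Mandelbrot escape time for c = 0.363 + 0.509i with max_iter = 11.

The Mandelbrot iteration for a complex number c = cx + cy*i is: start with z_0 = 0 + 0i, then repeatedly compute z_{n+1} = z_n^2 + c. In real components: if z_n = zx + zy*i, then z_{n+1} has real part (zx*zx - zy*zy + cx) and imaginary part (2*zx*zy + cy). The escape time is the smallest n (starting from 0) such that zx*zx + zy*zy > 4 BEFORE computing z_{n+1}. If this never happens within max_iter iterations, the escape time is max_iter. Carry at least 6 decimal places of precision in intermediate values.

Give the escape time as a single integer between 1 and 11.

z_0 = 0 + 0i, c = 0.3630 + 0.5090i
Iter 1: z = 0.3630 + 0.5090i, |z|^2 = 0.3909
Iter 2: z = 0.2357 + 0.8785i, |z|^2 = 0.8274
Iter 3: z = -0.3533 + 0.9231i, |z|^2 = 0.9770
Iter 4: z = -0.3643 + -0.1432i, |z|^2 = 0.1533
Iter 5: z = 0.4752 + 0.6134i, |z|^2 = 0.6021
Iter 6: z = 0.2126 + 1.0920i, |z|^2 = 1.2377
Iter 7: z = -0.7842 + 0.9734i, |z|^2 = 1.5625
Iter 8: z = 0.0306 + -1.0177i, |z|^2 = 1.0366
Iter 9: z = -0.6718 + 0.4468i, |z|^2 = 0.6509
Iter 10: z = 0.6147 + -0.0913i, |z|^2 = 0.3861

Answer: 11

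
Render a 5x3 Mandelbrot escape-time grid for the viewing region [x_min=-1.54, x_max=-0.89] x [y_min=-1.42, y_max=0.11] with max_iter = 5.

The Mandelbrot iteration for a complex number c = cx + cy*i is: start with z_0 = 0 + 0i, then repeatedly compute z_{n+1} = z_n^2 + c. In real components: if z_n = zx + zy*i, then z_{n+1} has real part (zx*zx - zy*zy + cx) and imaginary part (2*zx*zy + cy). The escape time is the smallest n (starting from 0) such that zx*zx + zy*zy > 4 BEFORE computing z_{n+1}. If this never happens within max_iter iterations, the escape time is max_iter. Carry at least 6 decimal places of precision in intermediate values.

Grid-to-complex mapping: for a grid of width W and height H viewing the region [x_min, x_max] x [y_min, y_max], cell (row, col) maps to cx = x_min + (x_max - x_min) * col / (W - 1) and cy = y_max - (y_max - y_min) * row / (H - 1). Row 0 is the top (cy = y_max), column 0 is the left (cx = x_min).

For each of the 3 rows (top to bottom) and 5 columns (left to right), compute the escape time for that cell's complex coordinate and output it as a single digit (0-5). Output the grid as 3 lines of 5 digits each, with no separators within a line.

Answer: 55555
33344
12222

Derivation:
(row=0, col=0): c = -1.5400 + 0.1100i → escape time 5
(row=0, col=1): c = -1.3775 + 0.1100i → escape time 5
(row=0, col=2): c = -1.2150 + 0.1100i → escape time 5
(row=0, col=3): c = -1.0525 + 0.1100i → escape time 5
(row=0, col=4): c = -0.8900 + 0.1100i → escape time 5
(row=1, col=0): c = -1.5400 + -0.6550i → escape time 3
(row=1, col=1): c = -1.3775 + -0.6550i → escape time 3
(row=1, col=2): c = -1.2150 + -0.6550i → escape time 3
(row=1, col=3): c = -1.0525 + -0.6550i → escape time 4
(row=1, col=4): c = -0.8900 + -0.6550i → escape time 4
(row=2, col=0): c = -1.5400 + -1.4200i → escape time 1
(row=2, col=1): c = -1.3775 + -1.4200i → escape time 2
(row=2, col=2): c = -1.2150 + -1.4200i → escape time 2
(row=2, col=3): c = -1.0525 + -1.4200i → escape time 2
(row=2, col=4): c = -0.8900 + -1.4200i → escape time 2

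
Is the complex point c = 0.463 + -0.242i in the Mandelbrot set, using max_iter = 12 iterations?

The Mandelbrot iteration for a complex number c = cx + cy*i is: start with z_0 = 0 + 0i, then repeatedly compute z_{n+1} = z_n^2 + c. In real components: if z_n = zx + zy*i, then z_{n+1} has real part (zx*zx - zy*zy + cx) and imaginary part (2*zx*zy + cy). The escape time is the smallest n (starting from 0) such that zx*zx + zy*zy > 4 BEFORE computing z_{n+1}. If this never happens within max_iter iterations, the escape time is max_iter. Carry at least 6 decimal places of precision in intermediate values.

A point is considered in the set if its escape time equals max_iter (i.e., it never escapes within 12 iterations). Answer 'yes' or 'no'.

Answer: no

Derivation:
z_0 = 0 + 0i, c = 0.4630 + -0.2420i
Iter 1: z = 0.4630 + -0.2420i, |z|^2 = 0.2729
Iter 2: z = 0.6188 + -0.4661i, |z|^2 = 0.6002
Iter 3: z = 0.6287 + -0.8188i, |z|^2 = 1.0657
Iter 4: z = 0.1877 + -1.2716i, |z|^2 = 1.6521
Iter 5: z = -1.1187 + -0.7194i, |z|^2 = 1.7690
Iter 6: z = 1.1968 + 1.3676i, |z|^2 = 3.3027
Iter 7: z = 0.0249 + 3.0315i, |z|^2 = 9.1905
Escaped at iteration 7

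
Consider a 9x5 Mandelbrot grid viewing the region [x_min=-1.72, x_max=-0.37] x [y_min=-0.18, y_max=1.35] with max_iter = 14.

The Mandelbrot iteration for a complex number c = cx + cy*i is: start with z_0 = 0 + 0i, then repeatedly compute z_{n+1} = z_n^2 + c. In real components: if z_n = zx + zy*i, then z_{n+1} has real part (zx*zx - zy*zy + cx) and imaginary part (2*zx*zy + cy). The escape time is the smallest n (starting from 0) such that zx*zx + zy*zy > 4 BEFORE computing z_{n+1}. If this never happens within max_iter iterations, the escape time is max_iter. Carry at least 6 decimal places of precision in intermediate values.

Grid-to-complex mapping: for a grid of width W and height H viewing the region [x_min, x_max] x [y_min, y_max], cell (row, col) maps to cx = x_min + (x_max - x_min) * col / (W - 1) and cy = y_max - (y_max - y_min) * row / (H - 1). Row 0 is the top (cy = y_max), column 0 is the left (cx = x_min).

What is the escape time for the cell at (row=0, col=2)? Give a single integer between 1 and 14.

Answer: 2

Derivation:
z_0 = 0 + 0i, c = -1.3825 + 1.3500i
Iter 1: z = -1.3825 + 1.3500i, |z|^2 = 3.7338
Iter 2: z = -1.2937 + -2.3827i, |z|^2 = 7.3511
Escaped at iteration 2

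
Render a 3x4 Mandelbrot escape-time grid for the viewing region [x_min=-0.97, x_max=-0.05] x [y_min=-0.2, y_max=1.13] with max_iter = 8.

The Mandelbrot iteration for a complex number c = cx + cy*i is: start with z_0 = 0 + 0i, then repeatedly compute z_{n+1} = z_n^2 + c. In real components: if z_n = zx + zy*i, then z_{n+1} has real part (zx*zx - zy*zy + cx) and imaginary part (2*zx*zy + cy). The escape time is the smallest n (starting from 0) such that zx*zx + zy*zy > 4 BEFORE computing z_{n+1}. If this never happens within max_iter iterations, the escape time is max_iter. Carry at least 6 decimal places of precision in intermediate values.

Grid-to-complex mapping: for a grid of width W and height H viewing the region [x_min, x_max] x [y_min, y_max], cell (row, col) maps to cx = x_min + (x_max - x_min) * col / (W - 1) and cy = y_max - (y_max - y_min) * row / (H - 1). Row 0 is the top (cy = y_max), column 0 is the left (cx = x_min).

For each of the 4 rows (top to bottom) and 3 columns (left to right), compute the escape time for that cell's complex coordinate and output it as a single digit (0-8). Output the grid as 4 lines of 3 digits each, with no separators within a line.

Answer: 334
488
888
888

Derivation:
(row=0, col=0): c = -0.9700 + 1.1300i → escape time 3
(row=0, col=1): c = -0.5100 + 1.1300i → escape time 3
(row=0, col=2): c = -0.0500 + 1.1300i → escape time 4
(row=1, col=0): c = -0.9700 + 0.6867i → escape time 4
(row=1, col=1): c = -0.5100 + 0.6867i → escape time 8
(row=1, col=2): c = -0.0500 + 0.6867i → escape time 8
(row=2, col=0): c = -0.9700 + 0.2433i → escape time 8
(row=2, col=1): c = -0.5100 + 0.2433i → escape time 8
(row=2, col=2): c = -0.0500 + 0.2433i → escape time 8
(row=3, col=0): c = -0.9700 + -0.2000i → escape time 8
(row=3, col=1): c = -0.5100 + -0.2000i → escape time 8
(row=3, col=2): c = -0.0500 + -0.2000i → escape time 8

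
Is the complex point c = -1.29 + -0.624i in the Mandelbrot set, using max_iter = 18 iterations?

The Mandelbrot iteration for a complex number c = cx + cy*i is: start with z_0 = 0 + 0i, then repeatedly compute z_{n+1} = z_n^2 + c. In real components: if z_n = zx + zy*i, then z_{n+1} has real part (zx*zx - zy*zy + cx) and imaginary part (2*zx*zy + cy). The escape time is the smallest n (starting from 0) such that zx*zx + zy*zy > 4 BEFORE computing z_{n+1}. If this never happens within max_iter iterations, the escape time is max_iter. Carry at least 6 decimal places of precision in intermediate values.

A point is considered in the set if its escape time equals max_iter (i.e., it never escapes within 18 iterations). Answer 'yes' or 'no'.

z_0 = 0 + 0i, c = -1.2900 + -0.6240i
Iter 1: z = -1.2900 + -0.6240i, |z|^2 = 2.0535
Iter 2: z = -0.0153 + 0.9859i, |z|^2 = 0.9723
Iter 3: z = -2.2618 + -0.6541i, |z|^2 = 5.5436
Escaped at iteration 3

Answer: no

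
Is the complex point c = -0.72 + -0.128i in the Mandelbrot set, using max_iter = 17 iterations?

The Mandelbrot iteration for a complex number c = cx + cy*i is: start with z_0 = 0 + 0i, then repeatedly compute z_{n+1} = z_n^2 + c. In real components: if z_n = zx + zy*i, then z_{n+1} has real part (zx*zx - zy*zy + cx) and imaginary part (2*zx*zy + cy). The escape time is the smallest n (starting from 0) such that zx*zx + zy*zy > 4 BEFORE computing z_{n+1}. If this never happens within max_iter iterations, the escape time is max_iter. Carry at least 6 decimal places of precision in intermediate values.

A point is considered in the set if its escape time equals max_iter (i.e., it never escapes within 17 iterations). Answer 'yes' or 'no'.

z_0 = 0 + 0i, c = -0.7200 + -0.1280i
Iter 1: z = -0.7200 + -0.1280i, |z|^2 = 0.5348
Iter 2: z = -0.2180 + 0.0563i, |z|^2 = 0.0507
Iter 3: z = -0.6757 + -0.1526i, |z|^2 = 0.4798
Iter 4: z = -0.2868 + 0.0781i, |z|^2 = 0.0883
Iter 5: z = -0.6439 + -0.1728i, |z|^2 = 0.4444
Iter 6: z = -0.3353 + 0.0945i, |z|^2 = 0.1214
Iter 7: z = -0.6165 + -0.1914i, |z|^2 = 0.4167
Iter 8: z = -0.3765 + 0.1080i, |z|^2 = 0.1534
Iter 9: z = -0.5899 + -0.2093i, |z|^2 = 0.3918
Iter 10: z = -0.4159 + 0.1190i, |z|^2 = 0.1871
Iter 11: z = -0.5612 + -0.2269i, |z|^2 = 0.3665
Iter 12: z = -0.4565 + 0.1267i, |z|^2 = 0.2245
Iter 13: z = -0.5276 + -0.2437i, |z|^2 = 0.3378
Iter 14: z = -0.5010 + 0.1292i, |z|^2 = 0.2677
Iter 15: z = -0.4857 + -0.2574i, |z|^2 = 0.3022
Iter 16: z = -0.5504 + 0.1221i, |z|^2 = 0.3178
Did not escape in 17 iterations → in set

Answer: yes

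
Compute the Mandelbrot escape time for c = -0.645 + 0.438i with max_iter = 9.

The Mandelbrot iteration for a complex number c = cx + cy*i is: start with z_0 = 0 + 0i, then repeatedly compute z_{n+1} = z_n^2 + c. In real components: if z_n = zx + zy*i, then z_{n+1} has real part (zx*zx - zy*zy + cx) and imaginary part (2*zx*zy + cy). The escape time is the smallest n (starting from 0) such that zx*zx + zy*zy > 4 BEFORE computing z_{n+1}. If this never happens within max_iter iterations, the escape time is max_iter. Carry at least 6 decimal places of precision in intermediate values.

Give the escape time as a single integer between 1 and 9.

Answer: 9

Derivation:
z_0 = 0 + 0i, c = -0.6450 + 0.4380i
Iter 1: z = -0.6450 + 0.4380i, |z|^2 = 0.6079
Iter 2: z = -0.4208 + -0.1270i, |z|^2 = 0.1932
Iter 3: z = -0.4840 + 0.5449i, |z|^2 = 0.5312
Iter 4: z = -0.7076 + -0.0895i, |z|^2 = 0.5087
Iter 5: z = -0.1523 + 0.5647i, |z|^2 = 0.3421
Iter 6: z = -0.9407 + 0.2660i, |z|^2 = 0.9556
Iter 7: z = 0.1691 + -0.0625i, |z|^2 = 0.0325
Iter 8: z = -0.6203 + 0.4169i, |z|^2 = 0.5586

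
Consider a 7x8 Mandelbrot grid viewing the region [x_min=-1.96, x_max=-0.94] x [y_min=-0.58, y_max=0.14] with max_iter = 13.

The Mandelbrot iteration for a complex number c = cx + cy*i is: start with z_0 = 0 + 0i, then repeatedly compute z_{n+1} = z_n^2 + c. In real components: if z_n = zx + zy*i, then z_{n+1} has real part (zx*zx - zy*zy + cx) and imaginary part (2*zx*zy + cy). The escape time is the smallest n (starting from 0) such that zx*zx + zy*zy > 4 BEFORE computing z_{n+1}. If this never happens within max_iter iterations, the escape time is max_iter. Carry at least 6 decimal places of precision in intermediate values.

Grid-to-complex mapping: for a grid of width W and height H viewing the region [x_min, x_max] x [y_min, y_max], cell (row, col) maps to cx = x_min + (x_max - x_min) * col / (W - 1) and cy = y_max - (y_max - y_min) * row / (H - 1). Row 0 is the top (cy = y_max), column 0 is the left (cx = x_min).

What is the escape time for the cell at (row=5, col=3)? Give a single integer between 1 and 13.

z_0 = 0 + 0i, c = -1.4500 + -0.3743i
Iter 1: z = -1.4500 + -0.3743i, |z|^2 = 2.2426
Iter 2: z = 0.5124 + 0.7111i, |z|^2 = 0.7683
Iter 3: z = -1.6932 + 0.3545i, |z|^2 = 2.9925
Iter 4: z = 1.2911 + -1.5748i, |z|^2 = 4.1469
Escaped at iteration 4

Answer: 4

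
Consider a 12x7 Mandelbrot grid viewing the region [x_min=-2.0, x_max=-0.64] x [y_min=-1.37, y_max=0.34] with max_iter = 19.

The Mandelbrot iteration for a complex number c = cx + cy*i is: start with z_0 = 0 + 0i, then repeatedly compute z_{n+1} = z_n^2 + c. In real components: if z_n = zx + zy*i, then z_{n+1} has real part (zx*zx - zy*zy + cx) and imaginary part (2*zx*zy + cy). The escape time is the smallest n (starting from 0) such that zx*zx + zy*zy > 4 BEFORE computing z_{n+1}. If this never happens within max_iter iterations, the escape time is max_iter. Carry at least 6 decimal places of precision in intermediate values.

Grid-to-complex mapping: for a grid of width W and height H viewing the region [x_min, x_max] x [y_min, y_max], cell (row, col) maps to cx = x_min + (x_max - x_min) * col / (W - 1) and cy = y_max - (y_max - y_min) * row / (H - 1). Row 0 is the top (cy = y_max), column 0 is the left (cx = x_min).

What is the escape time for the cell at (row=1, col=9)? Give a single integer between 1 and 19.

z_0 = 0 + 0i, c = -0.8873 + 0.0550i
Iter 1: z = -0.8873 + 0.0550i, |z|^2 = 0.7903
Iter 2: z = -0.1030 + -0.0426i, |z|^2 = 0.0124
Iter 3: z = -0.8785 + 0.0638i, |z|^2 = 0.7758
Iter 4: z = -0.1196 + -0.0571i, |z|^2 = 0.0176
Iter 5: z = -0.8762 + 0.0687i, |z|^2 = 0.7725
Iter 6: z = -0.1242 + -0.0653i, |z|^2 = 0.0197
Iter 7: z = -0.8761 + 0.0712i, |z|^2 = 0.7726
Iter 8: z = -0.1248 + -0.0698i, |z|^2 = 0.0204
Iter 9: z = -0.8766 + 0.0724i, |z|^2 = 0.7736
Iter 10: z = -0.1241 + -0.0720i, |z|^2 = 0.0206
Iter 11: z = -0.8770 + 0.0729i, |z|^2 = 0.7745
Iter 12: z = -0.1234 + -0.0728i, |z|^2 = 0.0205
Iter 13: z = -0.8774 + 0.0730i, |z|^2 = 0.7751
Iter 14: z = -0.1229 + -0.0730i, |z|^2 = 0.0204
Iter 15: z = -0.8775 + 0.0729i, |z|^2 = 0.7754
Iter 16: z = -0.1226 + -0.0730i, |z|^2 = 0.0204
Iter 17: z = -0.8776 + 0.0729i, |z|^2 = 0.7755
Iter 18: z = -0.1224 + -0.0730i, |z|^2 = 0.0203

Answer: 19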